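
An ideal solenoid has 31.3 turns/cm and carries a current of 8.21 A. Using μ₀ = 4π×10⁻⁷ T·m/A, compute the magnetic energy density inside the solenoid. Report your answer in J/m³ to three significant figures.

u ≈ 415 J/m³

B = μ₀nI = (4π×10⁻⁷)(3.130×10^3)(8.21) = 3.229×10^-2 T.
u = B²/(2μ₀) = (3.229×10^-2)²/(2×4π×10⁻⁷) = 414.9 J/m³.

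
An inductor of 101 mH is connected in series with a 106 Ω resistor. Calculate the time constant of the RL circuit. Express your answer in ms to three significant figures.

τ = L/R = (0.101 H)/(106 Ω) = 9.528×10^-4 s.

τ ≈ 0.953 ms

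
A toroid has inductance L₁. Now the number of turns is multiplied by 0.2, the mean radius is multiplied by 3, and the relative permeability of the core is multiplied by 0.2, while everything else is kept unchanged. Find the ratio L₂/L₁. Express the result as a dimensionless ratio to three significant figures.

L₂/L₁ = 0.00267

For a toroid, L ∝ μᵣN²A/R.
L₂/L₁ = (0.2)^2 × (3)^-1 × (0.2) = 0.00267.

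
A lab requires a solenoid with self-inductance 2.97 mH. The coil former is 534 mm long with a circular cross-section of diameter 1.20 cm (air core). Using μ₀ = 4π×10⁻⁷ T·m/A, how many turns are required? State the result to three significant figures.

A = π(d/2)² = π(6.000×10^-3 m)² = 1.131×10^-4 m².
From L = μ₀N²A/ℓ, N = √(Lℓ / (μ₀A)).
N = √[(2.970×10^-3)(0.534) / ((4π×10⁻⁷)×1.131×10^-4)] = √(1.116×10^7) ≈ 3340.5.

N ≈ 3340 turns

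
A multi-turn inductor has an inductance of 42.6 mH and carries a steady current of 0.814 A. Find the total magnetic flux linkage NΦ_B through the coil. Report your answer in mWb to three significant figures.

From L = NΦ_B/I, the flux linkage is NΦ_B = LI.
NΦ_B = (4.260×10^-2 H)(0.814 A) = 3.468×10^-2 Wb.

NΦ_B ≈ 34.7 mWb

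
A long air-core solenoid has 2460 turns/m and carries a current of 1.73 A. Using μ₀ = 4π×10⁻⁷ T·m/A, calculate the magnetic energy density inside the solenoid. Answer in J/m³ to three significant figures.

u ≈ 11.4 J/m³

B = μ₀nI = (4π×10⁻⁷)(2.460×10^3)(1.73) = 5.348×10^-3 T.
u = B²/(2μ₀) = (5.348×10^-3)²/(2×4π×10⁻⁷) = 11.38 J/m³.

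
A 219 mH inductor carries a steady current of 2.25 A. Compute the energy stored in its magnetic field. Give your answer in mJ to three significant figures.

U ≈ 554 mJ

Stored magnetic energy: U = ½LI².
U = ½(0.219 H)(2.25 A)² = 0.5543 J.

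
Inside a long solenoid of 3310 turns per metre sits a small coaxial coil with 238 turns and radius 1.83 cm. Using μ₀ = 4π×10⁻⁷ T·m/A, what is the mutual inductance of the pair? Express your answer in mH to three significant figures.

M ≈ 1.04 mH

The outer solenoid produces a uniform field B₁ = μ₀n₁I₁ across the inner coil,
so the flux linkage is N₂Φ = N₂B₁A₂ = μ₀n₁N₂A₂·I₁, giving M = μ₀n₁N₂A₂.
A₂ = πr² = π(1.830×10^-2 m)² = 1.052×10^-3 m².
M = (4π×10⁻⁷)(3310)(238)(1.052×10^-3) = 1.042×10^-3 H.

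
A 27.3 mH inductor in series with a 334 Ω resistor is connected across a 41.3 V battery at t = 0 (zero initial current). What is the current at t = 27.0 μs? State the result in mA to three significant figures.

τ = L/R = 2.730×10^-2/334 = 8.174×10^-5 s; final current I_∞ = ε/R = 41.3/334 = 0.1237 A.
I(t) = I_∞(1 − e^(−t/τ)) with t/τ = 0.330.
I = (0.1237)(1 − e^(−0.330)) = 3.479×10^-2 A.

I ≈ 34.8 mA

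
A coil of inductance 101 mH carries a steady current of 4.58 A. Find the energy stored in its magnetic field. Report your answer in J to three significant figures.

U ≈ 1.06 J

Stored magnetic energy: U = ½LI².
U = ½(0.101 H)(4.58 A)² = 1.059 J.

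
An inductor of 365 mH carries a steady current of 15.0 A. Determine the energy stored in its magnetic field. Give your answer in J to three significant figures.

U ≈ 41.1 J

Stored magnetic energy: U = ½LI².
U = ½(0.365 H)(15.0 A)² = 41.06 J.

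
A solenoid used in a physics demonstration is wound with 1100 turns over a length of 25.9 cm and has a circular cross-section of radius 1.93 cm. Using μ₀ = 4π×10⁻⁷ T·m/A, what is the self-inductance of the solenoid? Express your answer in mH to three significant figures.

L ≈ 6.87 mH

A = πr² = π(1.930×10^-2 m)² = 1.170×10^-3 m².
For a long solenoid, L = μ₀N²A/ℓ.
L = (4π×10⁻⁷)(1100)²(1.170×10^-3)/(0.259 m) = 6.870×10^-3 H.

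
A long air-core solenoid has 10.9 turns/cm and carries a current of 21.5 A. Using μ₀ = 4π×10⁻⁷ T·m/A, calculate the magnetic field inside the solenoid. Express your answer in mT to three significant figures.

B ≈ 29.4 mT

Inside a long solenoid, B = μ₀nI.
B = (4π×10⁻⁷)(1.090×10^3 m⁻¹)(21.5 A) = 2.9449×10^-2 T.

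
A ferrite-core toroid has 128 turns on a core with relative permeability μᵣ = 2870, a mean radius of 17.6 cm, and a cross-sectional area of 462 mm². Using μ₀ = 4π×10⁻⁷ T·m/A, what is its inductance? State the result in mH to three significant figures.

L ≈ 24.7 mH

For a thin toroid, L = μ₀μᵣN²A/(2πR).
L = (4π×10⁻⁷)(2870)(128)²(4.620×10^-4) / (2π×0.176 m) = 2.469×10^-2 H.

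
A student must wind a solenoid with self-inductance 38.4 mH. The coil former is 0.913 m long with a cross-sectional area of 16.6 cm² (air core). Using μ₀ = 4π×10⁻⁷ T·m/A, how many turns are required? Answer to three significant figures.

A = 16.6 cm² = 1.660×10^-3 m².
From L = μ₀N²A/ℓ, N = √(Lℓ / (μ₀A)).
N = √[(3.840×10^-2)(0.913) / ((4π×10⁻⁷)×1.660×10^-3)] = √(1.681×10^7) ≈ 4099.6.

N ≈ 4100 turns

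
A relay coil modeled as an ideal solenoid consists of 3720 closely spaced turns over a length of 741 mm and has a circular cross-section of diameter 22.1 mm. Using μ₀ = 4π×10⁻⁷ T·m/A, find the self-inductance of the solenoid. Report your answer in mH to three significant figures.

L ≈ 9.00 mH

A = π(d/2)² = π(1.105×10^-2 m)² = 3.836×10^-4 m².
For a long solenoid, L = μ₀N²A/ℓ.
L = (4π×10⁻⁷)(3720)²(3.836×10^-4)/(0.741 m) = 9.002×10^-3 H.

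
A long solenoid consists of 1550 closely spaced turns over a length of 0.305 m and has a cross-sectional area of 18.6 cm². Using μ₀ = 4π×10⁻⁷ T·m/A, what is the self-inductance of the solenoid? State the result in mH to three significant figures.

L ≈ 18.4 mH

A = 18.6 cm² = 1.860×10^-3 m².
For a long solenoid, L = μ₀N²A/ℓ.
L = (4π×10⁻⁷)(1550)²(1.860×10^-3)/(0.305 m) = 1.841×10^-2 H.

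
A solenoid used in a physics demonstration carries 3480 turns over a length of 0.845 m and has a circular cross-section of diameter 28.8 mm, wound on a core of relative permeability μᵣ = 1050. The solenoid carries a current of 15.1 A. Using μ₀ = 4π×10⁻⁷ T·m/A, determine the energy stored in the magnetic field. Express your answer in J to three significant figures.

U ≈ 1400 J

A = π(d/2)² = π(1.440×10^-2 m)² = 6.514×10^-4 m².
L = μ₀μᵣN²A/ℓ = (4π×10⁻⁷)(1050)(3480)²(6.514×10^-4)/(0.845) = 12.32 H.
U = ½LI² = ½(12.32)(15.1)² = 1.404×10^3 J.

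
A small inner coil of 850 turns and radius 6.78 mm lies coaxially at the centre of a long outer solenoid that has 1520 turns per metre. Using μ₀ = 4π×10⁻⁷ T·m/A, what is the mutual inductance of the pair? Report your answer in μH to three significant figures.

The outer solenoid produces a uniform field B₁ = μ₀n₁I₁ across the inner coil,
so the flux linkage is N₂Φ = N₂B₁A₂ = μ₀n₁N₂A₂·I₁, giving M = μ₀n₁N₂A₂.
A₂ = πr² = π(6.780×10^-3 m)² = 1.444×10^-4 m².
M = (4π×10⁻⁷)(1520)(850)(1.444×10^-4) = 2.3447×10^-4 H.

M ≈ 234 μH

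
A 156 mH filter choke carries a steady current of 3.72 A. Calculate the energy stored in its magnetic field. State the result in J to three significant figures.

U ≈ 1.08 J

Stored magnetic energy: U = ½LI².
U = ½(0.156 H)(3.72 A)² = 1.079 J.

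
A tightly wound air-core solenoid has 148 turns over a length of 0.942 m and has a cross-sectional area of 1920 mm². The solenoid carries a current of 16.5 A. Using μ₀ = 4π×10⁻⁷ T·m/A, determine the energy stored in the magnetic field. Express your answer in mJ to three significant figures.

A = 1920 mm² = 1.920×10^-3 m².
L = μ₀N²A/ℓ = (4π×10⁻⁷)(148)²(1.920×10^-3)/(0.942) = 5.610×10^-5 H.
U = ½LI² = ½(5.610×10^-5)(16.5)² = 7.637×10^-3 J.

U ≈ 7.64 mJ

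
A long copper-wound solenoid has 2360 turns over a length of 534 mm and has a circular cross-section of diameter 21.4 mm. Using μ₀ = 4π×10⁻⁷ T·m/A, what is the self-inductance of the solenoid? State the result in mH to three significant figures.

A = π(d/2)² = π(1.070×10^-2 m)² = 3.597×10^-4 m².
For a long solenoid, L = μ₀N²A/ℓ.
L = (4π×10⁻⁷)(2360)²(3.597×10^-4)/(0.534 m) = 4.714×10^-3 H.

L ≈ 4.71 mH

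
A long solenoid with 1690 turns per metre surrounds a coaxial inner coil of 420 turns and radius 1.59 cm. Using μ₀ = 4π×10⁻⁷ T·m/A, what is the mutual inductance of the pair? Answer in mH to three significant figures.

The outer solenoid produces a uniform field B₁ = μ₀n₁I₁ across the inner coil,
so the flux linkage is N₂Φ = N₂B₁A₂ = μ₀n₁N₂A₂·I₁, giving M = μ₀n₁N₂A₂.
A₂ = πr² = π(1.590×10^-2 m)² = 7.942×10^-4 m².
M = (4π×10⁻⁷)(1690)(420)(7.942×10^-4) = 7.084×10^-4 H.

M ≈ 0.708 mH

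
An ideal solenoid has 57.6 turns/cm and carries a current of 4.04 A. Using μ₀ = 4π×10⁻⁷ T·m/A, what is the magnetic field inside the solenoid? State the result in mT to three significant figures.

Inside a long solenoid, B = μ₀nI.
B = (4π×10⁻⁷)(5.760×10^3 m⁻¹)(4.04 A) = 2.924×10^-2 T.

B ≈ 29.2 mT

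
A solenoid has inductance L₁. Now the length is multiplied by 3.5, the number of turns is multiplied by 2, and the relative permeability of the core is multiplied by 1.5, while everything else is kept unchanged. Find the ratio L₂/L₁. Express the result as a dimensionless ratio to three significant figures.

L₂/L₁ = 1.71

For a solenoid, L ∝ μᵣN²A/ℓ.
L₂/L₁ = (3.5)^-1 × (2)^2 × (1.5) = 1.71.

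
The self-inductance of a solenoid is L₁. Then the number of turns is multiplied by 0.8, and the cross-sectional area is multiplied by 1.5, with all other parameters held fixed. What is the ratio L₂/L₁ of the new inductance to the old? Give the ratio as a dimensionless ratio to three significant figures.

L₂/L₁ = 0.960

For a solenoid, L ∝ μᵣN²A/ℓ.
L₂/L₁ = (0.8)^2 × (1.5) = 0.960.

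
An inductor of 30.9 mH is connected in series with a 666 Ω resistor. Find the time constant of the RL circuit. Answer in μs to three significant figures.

τ = L/R = (3.090×10^-2 H)/(666 Ω) = 4.640×10^-5 s.

τ ≈ 46.4 μs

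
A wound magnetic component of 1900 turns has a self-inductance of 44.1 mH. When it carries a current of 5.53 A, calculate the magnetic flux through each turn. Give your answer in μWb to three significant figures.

Φ_B ≈ 128 μWb

From L = NΦ_B/I, the flux per turn is Φ_B = LI/N.
Φ_B = (4.410×10^-2 H)(5.53 A)/1900 = 1.284×10^-4 Wb.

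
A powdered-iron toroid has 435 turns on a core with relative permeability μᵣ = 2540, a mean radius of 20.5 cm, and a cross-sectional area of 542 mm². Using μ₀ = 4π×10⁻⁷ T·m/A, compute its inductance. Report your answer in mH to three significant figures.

For a thin toroid, L = μ₀μᵣN²A/(2πR).
L = (4π×10⁻⁷)(2540)(435)²(5.420×10^-4) / (2π×0.205 m) = 0.2541 H.

L ≈ 254 mH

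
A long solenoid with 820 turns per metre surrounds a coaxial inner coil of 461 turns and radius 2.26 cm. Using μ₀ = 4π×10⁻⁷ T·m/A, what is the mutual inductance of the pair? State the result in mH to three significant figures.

M ≈ 0.762 mH

The outer solenoid produces a uniform field B₁ = μ₀n₁I₁ across the inner coil,
so the flux linkage is N₂Φ = N₂B₁A₂ = μ₀n₁N₂A₂·I₁, giving M = μ₀n₁N₂A₂.
A₂ = πr² = π(2.260×10^-2 m)² = 1.6046×10^-3 m².
M = (4π×10⁻⁷)(820)(461)(1.6046×10^-3) = 7.622×10^-4 H.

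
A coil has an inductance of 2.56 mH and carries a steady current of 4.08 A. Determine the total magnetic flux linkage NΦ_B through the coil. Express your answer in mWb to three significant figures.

From L = NΦ_B/I, the flux linkage is NΦ_B = LI.
NΦ_B = (2.560×10^-3 H)(4.08 A) = 1.044×10^-2 Wb.

NΦ_B ≈ 10.4 mWb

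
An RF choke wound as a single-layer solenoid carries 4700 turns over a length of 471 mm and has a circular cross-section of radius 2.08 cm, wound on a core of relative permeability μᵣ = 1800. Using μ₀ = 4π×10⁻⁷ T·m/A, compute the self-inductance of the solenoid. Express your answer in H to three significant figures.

A = πr² = π(2.080×10^-2 m)² = 1.359×10^-3 m².
For a long solenoid, L = μ₀μᵣN²A/ℓ.
L = (4π×10⁻⁷)(1800)(4700)²(1.359×10^-3)/(0.471 m) = 144.2 H.

L ≈ 144 H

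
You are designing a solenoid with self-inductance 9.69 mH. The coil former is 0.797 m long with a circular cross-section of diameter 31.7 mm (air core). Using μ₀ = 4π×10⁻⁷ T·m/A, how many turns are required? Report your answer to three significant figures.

A = π(d/2)² = π(1.585×10^-2 m)² = 7.892×10^-4 m².
From L = μ₀N²A/ℓ, N = √(Lℓ / (μ₀A)).
N = √[(9.690×10^-3)(0.797) / ((4π×10⁻⁷)×7.892×10^-4)] = √(7.787×10^6) ≈ 2790.5.

N ≈ 2790 turns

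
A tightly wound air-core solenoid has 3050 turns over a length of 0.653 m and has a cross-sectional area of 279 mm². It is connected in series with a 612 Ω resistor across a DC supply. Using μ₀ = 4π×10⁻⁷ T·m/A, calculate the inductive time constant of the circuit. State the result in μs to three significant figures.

τ ≈ 8.16 μs

A = 279 mm² = 2.790×10^-4 m².
L = μ₀N²A/ℓ = (4π×10⁻⁷)(3050)²(2.790×10^-4)/(0.653) = 4.9946×10^-3 H.
τ = L/R = (4.9946×10^-3)/(612) = 8.161×10^-6 s.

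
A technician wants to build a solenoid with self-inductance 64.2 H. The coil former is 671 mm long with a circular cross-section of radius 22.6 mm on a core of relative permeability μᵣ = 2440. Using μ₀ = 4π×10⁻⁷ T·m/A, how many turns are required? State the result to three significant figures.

A = πr² = π(2.260×10^-2 m)² = 1.6046×10^-3 m².
From L = μ₀μᵣN²A/ℓ, N = √(Lℓ / (μ₀μᵣA)).
N = √[(64.2)(0.671) / ((4π×10⁻⁷)(2440)×1.6046×10^-3)] = √(8.756×10^6) ≈ 2959.0.

N ≈ 2960 turns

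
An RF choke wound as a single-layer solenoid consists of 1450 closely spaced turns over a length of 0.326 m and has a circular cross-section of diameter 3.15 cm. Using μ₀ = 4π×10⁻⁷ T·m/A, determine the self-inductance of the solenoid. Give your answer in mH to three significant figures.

A = π(d/2)² = π(1.575×10^-2 m)² = 7.793×10^-4 m².
For a long solenoid, L = μ₀N²A/ℓ.
L = (4π×10⁻⁷)(1450)²(7.793×10^-4)/(0.326 m) = 6.316×10^-3 H.

L ≈ 6.32 mH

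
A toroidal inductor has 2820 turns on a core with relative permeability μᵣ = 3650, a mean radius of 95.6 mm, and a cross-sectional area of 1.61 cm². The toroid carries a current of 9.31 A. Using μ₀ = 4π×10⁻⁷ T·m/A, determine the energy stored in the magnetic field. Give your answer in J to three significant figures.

L = μ₀μᵣN²A/(2πR) = (4π×10⁻⁷)(3650)(2820)²(1.610×10^-4)/(2π×9.560×10^-2) = 9.777 H.
U = ½LI² = ½(9.777)(9.31)² = 423.7 J.

U ≈ 424 J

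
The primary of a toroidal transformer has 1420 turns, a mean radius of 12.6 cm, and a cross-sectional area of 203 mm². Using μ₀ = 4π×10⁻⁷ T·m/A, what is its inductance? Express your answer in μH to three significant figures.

For a thin toroid, L = μ₀N²A/(2πR).
L = (4π×10⁻⁷)(1420)²(2.030×10^-4) / (2π×0.126 m) = 6.497×10^-4 H.

L ≈ 650 μH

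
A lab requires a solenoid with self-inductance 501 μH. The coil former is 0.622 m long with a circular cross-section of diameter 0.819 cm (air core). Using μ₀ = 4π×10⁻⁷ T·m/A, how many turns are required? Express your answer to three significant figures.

N ≈ 2170 turns

A = π(d/2)² = π(4.095×10^-3 m)² = 5.268×10^-5 m².
From L = μ₀N²A/ℓ, N = √(Lℓ / (μ₀A)).
N = √[(5.010×10^-4)(0.622) / ((4π×10⁻⁷)×5.268×10^-5)] = √(4.707×10^6) ≈ 2169.6.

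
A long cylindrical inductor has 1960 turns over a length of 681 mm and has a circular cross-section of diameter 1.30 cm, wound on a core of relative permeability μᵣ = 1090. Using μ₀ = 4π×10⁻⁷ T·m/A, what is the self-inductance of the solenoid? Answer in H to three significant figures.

A = π(d/2)² = π(6.500×10^-3 m)² = 1.327×10^-4 m².
For a long solenoid, L = μ₀μᵣN²A/ℓ.
L = (4π×10⁻⁷)(1090)(1960)²(1.327×10^-4)/(0.681 m) = 1.026 H.

L ≈ 1.03 H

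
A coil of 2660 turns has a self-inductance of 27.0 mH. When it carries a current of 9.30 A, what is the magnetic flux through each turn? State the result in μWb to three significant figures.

From L = NΦ_B/I, the flux per turn is Φ_B = LI/N.
Φ_B = (2.700×10^-2 H)(9.30 A)/2660 = 9.440×10^-5 Wb.

Φ_B ≈ 94.4 μWb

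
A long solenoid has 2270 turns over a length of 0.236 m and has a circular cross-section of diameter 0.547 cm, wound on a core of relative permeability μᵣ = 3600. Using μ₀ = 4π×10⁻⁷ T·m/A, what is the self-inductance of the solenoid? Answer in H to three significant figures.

A = π(d/2)² = π(2.735×10^-3 m)² = 2.350×10^-5 m².
For a long solenoid, L = μ₀μᵣN²A/ℓ.
L = (4π×10⁻⁷)(3600)(2270)²(2.350×10^-5)/(0.236 m) = 2.321 H.

L ≈ 2.32 H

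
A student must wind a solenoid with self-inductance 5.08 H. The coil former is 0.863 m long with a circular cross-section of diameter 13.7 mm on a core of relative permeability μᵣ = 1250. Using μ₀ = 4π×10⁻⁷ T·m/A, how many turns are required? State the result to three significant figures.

A = π(d/2)² = π(6.850×10^-3 m)² = 1.474×10^-4 m².
From L = μ₀μᵣN²A/ℓ, N = √(Lℓ / (μ₀μᵣA)).
N = √[(5.08)(0.863) / ((4π×10⁻⁷)(1250)×1.474×10^-4)] = √(1.893×10^7) ≈ 4351.2.

N ≈ 4350 turns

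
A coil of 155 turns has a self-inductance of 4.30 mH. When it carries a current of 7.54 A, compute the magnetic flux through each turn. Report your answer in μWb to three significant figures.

Φ_B ≈ 209 μWb

From L = NΦ_B/I, the flux per turn is Φ_B = LI/N.
Φ_B = (4.300×10^-3 H)(7.54 A)/155 = 2.092×10^-4 Wb.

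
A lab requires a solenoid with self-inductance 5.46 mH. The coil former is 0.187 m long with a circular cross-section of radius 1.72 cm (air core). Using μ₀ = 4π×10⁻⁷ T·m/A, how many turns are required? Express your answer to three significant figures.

A = πr² = π(1.720×10^-2 m)² = 9.294×10^-4 m².
From L = μ₀N²A/ℓ, N = √(Lℓ / (μ₀A)).
N = √[(5.460×10^-3)(0.187) / ((4π×10⁻⁷)×9.294×10^-4)] = √(8.742×10^5) ≈ 935.0.

N ≈ 935 turns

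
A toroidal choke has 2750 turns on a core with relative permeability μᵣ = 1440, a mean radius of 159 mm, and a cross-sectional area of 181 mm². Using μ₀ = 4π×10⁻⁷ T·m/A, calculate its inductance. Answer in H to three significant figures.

For a thin toroid, L = μ₀μᵣN²A/(2πR).
L = (4π×10⁻⁷)(1440)(2750)²(1.810×10^-4) / (2π×0.159 m) = 2.479 H.

L ≈ 2.48 H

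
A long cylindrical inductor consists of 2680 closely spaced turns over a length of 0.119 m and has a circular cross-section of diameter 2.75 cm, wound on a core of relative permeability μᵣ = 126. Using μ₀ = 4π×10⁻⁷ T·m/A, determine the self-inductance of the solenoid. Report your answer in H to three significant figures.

L ≈ 5.68 H

A = π(d/2)² = π(1.375×10^-2 m)² = 5.940×10^-4 m².
For a long solenoid, L = μ₀μᵣN²A/ℓ.
L = (4π×10⁻⁷)(126)(2680)²(5.940×10^-4)/(0.119 m) = 5.676 H.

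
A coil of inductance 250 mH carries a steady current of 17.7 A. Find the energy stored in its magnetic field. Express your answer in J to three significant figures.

U ≈ 39.2 J

Stored magnetic energy: U = ½LI².
U = ½(0.25 H)(17.7 A)² = 39.16 J.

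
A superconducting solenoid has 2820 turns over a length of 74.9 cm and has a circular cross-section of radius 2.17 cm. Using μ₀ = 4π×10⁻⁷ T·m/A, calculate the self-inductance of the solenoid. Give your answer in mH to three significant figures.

L ≈ 19.7 mH

A = πr² = π(2.170×10^-2 m)² = 1.479×10^-3 m².
For a long solenoid, L = μ₀N²A/ℓ.
L = (4π×10⁻⁷)(2820)²(1.479×10^-3)/(0.749 m) = 1.974×10^-2 H.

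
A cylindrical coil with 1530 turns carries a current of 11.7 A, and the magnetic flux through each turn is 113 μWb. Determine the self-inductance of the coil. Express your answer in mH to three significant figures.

L ≈ 14.8 mH

Self-inductance is defined by L = NΦ_B/I (flux linkage over current).
L = (1530)(1.130×10^-4 Wb)/(11.7 A) = 1.478×10^-2 H.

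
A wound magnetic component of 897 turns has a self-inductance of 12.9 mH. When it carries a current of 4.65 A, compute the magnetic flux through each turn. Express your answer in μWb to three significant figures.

Φ_B ≈ 66.9 μWb

From L = NΦ_B/I, the flux per turn is Φ_B = LI/N.
Φ_B = (1.290×10^-2 H)(4.65 A)/897 = 6.687×10^-5 Wb.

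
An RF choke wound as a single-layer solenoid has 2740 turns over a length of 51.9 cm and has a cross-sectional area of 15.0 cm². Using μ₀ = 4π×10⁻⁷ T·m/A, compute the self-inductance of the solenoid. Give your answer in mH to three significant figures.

A = 15.0 cm² = 1.500×10^-3 m².
For a long solenoid, L = μ₀N²A/ℓ.
L = (4π×10⁻⁷)(2740)²(1.500×10^-3)/(0.519 m) = 2.727×10^-2 H.

L ≈ 27.3 mH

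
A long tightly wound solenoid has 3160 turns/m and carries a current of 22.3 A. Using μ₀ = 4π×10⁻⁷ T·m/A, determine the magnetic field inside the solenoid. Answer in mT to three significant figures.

Inside a long solenoid, B = μ₀nI.
B = (4π×10⁻⁷)(3.160×10^3 m⁻¹)(22.3 A) = 8.855×10^-2 T.

B ≈ 88.6 mT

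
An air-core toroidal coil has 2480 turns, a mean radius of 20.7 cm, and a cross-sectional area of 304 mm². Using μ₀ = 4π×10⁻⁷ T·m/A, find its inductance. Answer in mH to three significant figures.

L ≈ 1.81 mH

For a thin toroid, L = μ₀N²A/(2πR).
L = (4π×10⁻⁷)(2480)²(3.040×10^-4) / (2π×0.207 m) = 1.806×10^-3 H.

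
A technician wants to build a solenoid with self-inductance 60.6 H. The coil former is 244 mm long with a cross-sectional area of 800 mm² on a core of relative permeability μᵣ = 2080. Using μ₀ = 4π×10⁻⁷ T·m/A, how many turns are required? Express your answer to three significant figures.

N ≈ 2660 turns

A = 800 mm² = 8.000×10^-4 m².
From L = μ₀μᵣN²A/ℓ, N = √(Lℓ / (μ₀μᵣA)).
N = √[(60.6)(0.244) / ((4π×10⁻⁷)(2080)×8.000×10^-4)] = √(7.071×10^6) ≈ 2659.2.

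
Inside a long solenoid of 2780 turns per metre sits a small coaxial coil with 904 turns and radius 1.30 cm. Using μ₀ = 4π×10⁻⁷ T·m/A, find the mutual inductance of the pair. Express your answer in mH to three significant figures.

The outer solenoid produces a uniform field B₁ = μ₀n₁I₁ across the inner coil,
so the flux linkage is N₂Φ = N₂B₁A₂ = μ₀n₁N₂A₂·I₁, giving M = μ₀n₁N₂A₂.
A₂ = πr² = π(1.300×10^-2 m)² = 5.309×10^-4 m².
M = (4π×10⁻⁷)(2780)(904)(5.309×10^-4) = 1.677×10^-3 H.

M ≈ 1.68 mH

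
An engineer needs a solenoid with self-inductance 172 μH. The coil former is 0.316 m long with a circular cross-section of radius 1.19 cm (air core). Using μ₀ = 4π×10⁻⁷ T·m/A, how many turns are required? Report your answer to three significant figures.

N ≈ 312 turns

A = πr² = π(1.190×10^-2 m)² = 4.449×10^-4 m².
From L = μ₀N²A/ℓ, N = √(Lℓ / (μ₀A)).
N = √[(1.720×10^-4)(0.316) / ((4π×10⁻⁷)×4.449×10^-4)] = √(9.722×10^4) ≈ 311.8.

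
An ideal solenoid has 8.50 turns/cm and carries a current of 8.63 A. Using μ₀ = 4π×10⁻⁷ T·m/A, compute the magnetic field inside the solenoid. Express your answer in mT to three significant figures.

B ≈ 9.22 mT

Inside a long solenoid, B = μ₀nI.
B = (4π×10⁻⁷)(850 m⁻¹)(8.63 A) = 9.218×10^-3 T.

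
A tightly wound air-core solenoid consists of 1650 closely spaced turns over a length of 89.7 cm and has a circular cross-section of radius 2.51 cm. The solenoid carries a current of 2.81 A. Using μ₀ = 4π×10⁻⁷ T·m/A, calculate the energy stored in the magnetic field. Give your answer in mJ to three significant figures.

A = πr² = π(2.510×10^-2 m)² = 1.979×10^-3 m².
L = μ₀N²A/ℓ = (4π×10⁻⁷)(1650)²(1.979×10^-3)/(0.897) = 7.549×10^-3 H.
U = ½LI² = ½(7.549×10^-3)(2.81)² = 2.980×10^-2 J.

U ≈ 29.8 mJ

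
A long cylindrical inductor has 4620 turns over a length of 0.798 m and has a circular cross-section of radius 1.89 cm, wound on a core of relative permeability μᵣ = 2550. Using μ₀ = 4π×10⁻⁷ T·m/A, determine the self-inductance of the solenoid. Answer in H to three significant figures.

L ≈ 96.2 H

A = πr² = π(1.890×10^-2 m)² = 1.122×10^-3 m².
For a long solenoid, L = μ₀μᵣN²A/ℓ.
L = (4π×10⁻⁷)(2550)(4620)²(1.122×10^-3)/(0.798 m) = 96.18 H.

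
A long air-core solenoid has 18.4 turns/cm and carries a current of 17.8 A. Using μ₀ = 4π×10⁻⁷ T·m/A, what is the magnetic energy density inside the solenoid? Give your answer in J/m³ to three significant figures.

u ≈ 674 J/m³

B = μ₀nI = (4π×10⁻⁷)(1.840×10^3)(17.8) = 4.116×10^-2 T.
u = B²/(2μ₀) = (4.116×10^-2)²/(2×4π×10⁻⁷) = 674 J/m³.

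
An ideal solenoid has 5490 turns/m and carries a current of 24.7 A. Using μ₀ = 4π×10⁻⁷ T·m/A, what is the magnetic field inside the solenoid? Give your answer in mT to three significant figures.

Inside a long solenoid, B = μ₀nI.
B = (4π×10⁻⁷)(5.490×10^3 m⁻¹)(24.7 A) = 0.1704 T.

B ≈ 170 mT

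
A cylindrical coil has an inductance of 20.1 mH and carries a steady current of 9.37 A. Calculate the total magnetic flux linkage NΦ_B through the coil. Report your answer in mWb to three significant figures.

From L = NΦ_B/I, the flux linkage is NΦ_B = LI.
NΦ_B = (2.010×10^-2 H)(9.37 A) = 0.1883 Wb.

NΦ_B ≈ 188 mWb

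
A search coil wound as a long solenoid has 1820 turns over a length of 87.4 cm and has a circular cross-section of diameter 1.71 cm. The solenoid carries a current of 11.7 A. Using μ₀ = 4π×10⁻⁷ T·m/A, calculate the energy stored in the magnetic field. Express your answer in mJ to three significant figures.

U ≈ 74.9 mJ

A = π(d/2)² = π(8.550×10^-3 m)² = 2.297×10^-4 m².
L = μ₀N²A/ℓ = (4π×10⁻⁷)(1820)²(2.297×10^-4)/(0.874) = 1.094×10^-3 H.
U = ½LI² = ½(1.094×10^-3)(11.7)² = 7.486×10^-2 J.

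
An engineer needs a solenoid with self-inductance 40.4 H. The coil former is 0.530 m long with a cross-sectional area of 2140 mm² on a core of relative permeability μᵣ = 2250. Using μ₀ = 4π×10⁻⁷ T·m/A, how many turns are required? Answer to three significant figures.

N ≈ 1880 turns

A = 2140 mm² = 2.140×10^-3 m².
From L = μ₀μᵣN²A/ℓ, N = √(Lℓ / (μ₀μᵣA)).
N = √[(40.4)(0.53) / ((4π×10⁻⁷)(2250)×2.140×10^-3)] = √(3.539×10^6) ≈ 1881.2.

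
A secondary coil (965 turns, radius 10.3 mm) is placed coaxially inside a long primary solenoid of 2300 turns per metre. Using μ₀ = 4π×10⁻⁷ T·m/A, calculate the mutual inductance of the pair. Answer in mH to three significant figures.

The outer solenoid produces a uniform field B₁ = μ₀n₁I₁ across the inner coil,
so the flux linkage is N₂Φ = N₂B₁A₂ = μ₀n₁N₂A₂·I₁, giving M = μ₀n₁N₂A₂.
A₂ = πr² = π(1.030×10^-2 m)² = 3.333×10^-4 m².
M = (4π×10⁻⁷)(2300)(965)(3.333×10^-4) = 9.296×10^-4 H.

M ≈ 0.930 mH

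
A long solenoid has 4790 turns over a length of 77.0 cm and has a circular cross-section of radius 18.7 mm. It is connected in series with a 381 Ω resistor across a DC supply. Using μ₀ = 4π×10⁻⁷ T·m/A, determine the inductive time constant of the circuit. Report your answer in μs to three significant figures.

A = πr² = π(1.870×10^-2 m)² = 1.099×10^-3 m².
L = μ₀N²A/ℓ = (4π×10⁻⁷)(4790)²(1.099×10^-3)/(0.77) = 4.114×10^-2 H.
τ = L/R = (4.114×10^-2)/(381) = 1.080×10^-4 s.

τ ≈ 108 μs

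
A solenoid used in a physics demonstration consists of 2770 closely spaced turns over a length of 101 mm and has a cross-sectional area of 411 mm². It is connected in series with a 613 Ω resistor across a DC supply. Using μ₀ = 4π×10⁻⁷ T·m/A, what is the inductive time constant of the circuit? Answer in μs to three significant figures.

A = 411 mm² = 4.110×10^-4 m².
L = μ₀N²A/ℓ = (4π×10⁻⁷)(2770)²(4.110×10^-4)/(0.101) = 3.924×10^-2 H.
τ = L/R = (3.924×10^-2)/(613) = 6.401×10^-5 s.

τ ≈ 64.0 μs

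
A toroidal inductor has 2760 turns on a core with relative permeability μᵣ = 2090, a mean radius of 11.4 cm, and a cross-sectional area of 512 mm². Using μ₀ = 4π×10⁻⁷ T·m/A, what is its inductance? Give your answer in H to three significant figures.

L ≈ 14.3 H

For a thin toroid, L = μ₀μᵣN²A/(2πR).
L = (4π×10⁻⁷)(2090)(2760)²(5.120×10^-4) / (2π×0.114 m) = 14.3 H.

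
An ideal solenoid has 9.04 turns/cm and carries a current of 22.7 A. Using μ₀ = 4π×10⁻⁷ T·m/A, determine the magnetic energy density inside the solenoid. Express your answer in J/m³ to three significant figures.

u ≈ 265 J/m³

B = μ₀nI = (4π×10⁻⁷)(904)(22.7) = 2.579×10^-2 T.
u = B²/(2μ₀) = (2.579×10^-2)²/(2×4π×10⁻⁷) = 264.6 J/m³.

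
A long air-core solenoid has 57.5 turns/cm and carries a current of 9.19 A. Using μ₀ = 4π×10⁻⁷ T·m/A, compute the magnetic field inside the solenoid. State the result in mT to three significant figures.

Inside a long solenoid, B = μ₀nI.
B = (4π×10⁻⁷)(5.750×10^3 m⁻¹)(9.19 A) = 6.640×10^-2 T.

B ≈ 66.4 mT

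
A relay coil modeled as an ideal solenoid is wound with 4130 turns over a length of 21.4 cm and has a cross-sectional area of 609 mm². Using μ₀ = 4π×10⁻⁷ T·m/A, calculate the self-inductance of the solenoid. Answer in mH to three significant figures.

L ≈ 61.0 mH

A = 609 mm² = 6.090×10^-4 m².
For a long solenoid, L = μ₀N²A/ℓ.
L = (4π×10⁻⁷)(4130)²(6.090×10^-4)/(0.214 m) = 6.100×10^-2 H.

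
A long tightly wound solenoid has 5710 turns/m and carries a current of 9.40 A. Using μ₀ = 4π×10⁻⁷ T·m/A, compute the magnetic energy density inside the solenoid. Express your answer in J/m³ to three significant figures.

u ≈ 1810 J/m³

B = μ₀nI = (4π×10⁻⁷)(5.710×10^3)(9.40) = 6.7449×10^-2 T.
u = B²/(2μ₀) = (6.7449×10^-2)²/(2×4π×10⁻⁷) = 1.810×10^3 J/m³.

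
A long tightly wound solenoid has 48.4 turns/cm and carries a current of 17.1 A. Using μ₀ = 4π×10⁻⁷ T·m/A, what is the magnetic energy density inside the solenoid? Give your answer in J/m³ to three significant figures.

u ≈ 4300 J/m³

B = μ₀nI = (4π×10⁻⁷)(4.840×10^3)(17.1) = 0.104 T.
u = B²/(2μ₀) = (0.104)²/(2×4π×10⁻⁷) = 4.304×10^3 J/m³.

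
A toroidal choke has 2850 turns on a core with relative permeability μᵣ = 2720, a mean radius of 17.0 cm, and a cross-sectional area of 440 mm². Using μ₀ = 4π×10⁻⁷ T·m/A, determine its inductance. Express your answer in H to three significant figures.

For a thin toroid, L = μ₀μᵣN²A/(2πR).
L = (4π×10⁻⁷)(2720)(2850)²(4.400×10^-4) / (2π×0.17 m) = 11.44 H.

L ≈ 11.4 H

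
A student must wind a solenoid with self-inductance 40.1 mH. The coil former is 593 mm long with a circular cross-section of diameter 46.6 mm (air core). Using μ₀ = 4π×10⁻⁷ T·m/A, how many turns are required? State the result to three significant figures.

N ≈ 3330 turns

A = π(d/2)² = π(2.330×10^-2 m)² = 1.706×10^-3 m².
From L = μ₀N²A/ℓ, N = √(Lℓ / (μ₀A)).
N = √[(4.010×10^-2)(0.593) / ((4π×10⁻⁷)×1.706×10^-3)] = √(1.110×10^7) ≈ 3330.9.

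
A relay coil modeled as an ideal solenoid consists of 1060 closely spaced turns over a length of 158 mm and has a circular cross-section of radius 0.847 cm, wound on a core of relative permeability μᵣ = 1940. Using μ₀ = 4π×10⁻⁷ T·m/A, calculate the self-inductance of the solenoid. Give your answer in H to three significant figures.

A = πr² = π(8.470×10^-3 m)² = 2.254×10^-4 m².
For a long solenoid, L = μ₀μᵣN²A/ℓ.
L = (4π×10⁻⁷)(1940)(1060)²(2.254×10^-4)/(0.158 m) = 3.907 H.

L ≈ 3.91 H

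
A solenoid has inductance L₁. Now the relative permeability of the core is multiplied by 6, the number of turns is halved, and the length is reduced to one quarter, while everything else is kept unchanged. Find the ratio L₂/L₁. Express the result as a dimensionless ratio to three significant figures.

L₂/L₁ = 6.00

For a solenoid, L ∝ μᵣN²A/ℓ.
L₂/L₁ = (6) × (0.5)^2 × (0.25)^-1 = 6.00.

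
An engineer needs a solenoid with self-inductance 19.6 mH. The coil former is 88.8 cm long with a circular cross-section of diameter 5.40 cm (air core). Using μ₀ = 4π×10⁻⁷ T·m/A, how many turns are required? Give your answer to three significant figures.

A = π(d/2)² = π(2.700×10^-2 m)² = 2.290×10^-3 m².
From L = μ₀N²A/ℓ, N = √(Lℓ / (μ₀A)).
N = √[(1.960×10^-2)(0.888) / ((4π×10⁻⁷)×2.290×10^-3)] = √(6.048×10^6) ≈ 2459.2.

N ≈ 2460 turns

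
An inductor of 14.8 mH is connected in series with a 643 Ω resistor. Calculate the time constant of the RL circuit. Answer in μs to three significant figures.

τ ≈ 23.0 μs

τ = L/R = (1.480×10^-2 H)/(643 Ω) = 2.302×10^-5 s.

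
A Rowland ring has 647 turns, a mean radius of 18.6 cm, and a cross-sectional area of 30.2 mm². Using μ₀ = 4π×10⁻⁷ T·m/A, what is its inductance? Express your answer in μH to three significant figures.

L ≈ 13.6 μH

For a thin toroid, L = μ₀N²A/(2πR).
L = (4π×10⁻⁷)(647)²(3.020×10^-5) / (2π×0.186 m) = 1.359×10^-5 H.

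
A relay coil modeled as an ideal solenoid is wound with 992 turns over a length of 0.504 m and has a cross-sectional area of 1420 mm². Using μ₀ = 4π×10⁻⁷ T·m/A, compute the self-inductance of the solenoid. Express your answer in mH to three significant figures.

A = 1420 mm² = 1.420×10^-3 m².
For a long solenoid, L = μ₀N²A/ℓ.
L = (4π×10⁻⁷)(992)²(1.420×10^-3)/(0.504 m) = 3.484×10^-3 H.

L ≈ 3.48 mH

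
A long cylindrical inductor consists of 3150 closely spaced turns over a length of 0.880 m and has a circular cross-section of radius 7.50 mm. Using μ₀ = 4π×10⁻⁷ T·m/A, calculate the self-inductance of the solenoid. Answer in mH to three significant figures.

A = πr² = π(7.500×10^-3 m)² = 1.767×10^-4 m².
For a long solenoid, L = μ₀N²A/ℓ.
L = (4π×10⁻⁷)(3150)²(1.767×10^-4)/(0.88 m) = 2.504×10^-3 H.

L ≈ 2.50 mH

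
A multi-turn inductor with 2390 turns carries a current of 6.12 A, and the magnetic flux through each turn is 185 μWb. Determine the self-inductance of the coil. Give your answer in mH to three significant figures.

Self-inductance is defined by L = NΦ_B/I (flux linkage over current).
L = (2390)(1.850×10^-4 Wb)/(6.12 A) = 7.2247×10^-2 H.

L ≈ 72.2 mH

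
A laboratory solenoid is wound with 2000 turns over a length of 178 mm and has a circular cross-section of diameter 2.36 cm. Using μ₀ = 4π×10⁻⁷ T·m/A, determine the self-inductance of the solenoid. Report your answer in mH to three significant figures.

L ≈ 12.4 mH

A = π(d/2)² = π(1.180×10^-2 m)² = 4.374×10^-4 m².
For a long solenoid, L = μ₀N²A/ℓ.
L = (4π×10⁻⁷)(2000)²(4.374×10^-4)/(0.178 m) = 1.235×10^-2 H.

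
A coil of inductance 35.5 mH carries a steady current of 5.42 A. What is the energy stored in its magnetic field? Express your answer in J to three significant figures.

U ≈ 0.521 J

Stored magnetic energy: U = ½LI².
U = ½(3.550×10^-2 H)(5.42 A)² = 0.5214 J.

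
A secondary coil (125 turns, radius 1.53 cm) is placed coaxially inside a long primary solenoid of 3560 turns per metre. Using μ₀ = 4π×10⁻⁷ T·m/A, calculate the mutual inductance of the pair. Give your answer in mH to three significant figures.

M ≈ 0.411 mH

The outer solenoid produces a uniform field B₁ = μ₀n₁I₁ across the inner coil,
so the flux linkage is N₂Φ = N₂B₁A₂ = μ₀n₁N₂A₂·I₁, giving M = μ₀n₁N₂A₂.
A₂ = πr² = π(1.530×10^-2 m)² = 7.354×10^-4 m².
M = (4π×10⁻⁷)(3560)(125)(7.354×10^-4) = 4.112×10^-4 H.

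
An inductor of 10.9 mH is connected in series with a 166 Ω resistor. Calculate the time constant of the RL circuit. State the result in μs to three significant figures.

τ = L/R = (1.090×10^-2 H)/(166 Ω) = 6.566×10^-5 s.

τ ≈ 65.7 μs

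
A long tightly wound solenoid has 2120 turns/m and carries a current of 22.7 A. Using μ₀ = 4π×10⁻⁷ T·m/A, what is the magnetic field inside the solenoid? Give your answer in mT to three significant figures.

B ≈ 60.5 mT

Inside a long solenoid, B = μ₀nI.
B = (4π×10⁻⁷)(2.120×10^3 m⁻¹)(22.7 A) = 6.047×10^-2 T.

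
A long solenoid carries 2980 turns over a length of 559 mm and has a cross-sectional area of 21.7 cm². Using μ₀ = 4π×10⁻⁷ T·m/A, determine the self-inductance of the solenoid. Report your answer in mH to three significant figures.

A = 21.7 cm² = 2.170×10^-3 m².
For a long solenoid, L = μ₀N²A/ℓ.
L = (4π×10⁻⁷)(2980)²(2.170×10^-3)/(0.559 m) = 4.332×10^-2 H.

L ≈ 43.3 mH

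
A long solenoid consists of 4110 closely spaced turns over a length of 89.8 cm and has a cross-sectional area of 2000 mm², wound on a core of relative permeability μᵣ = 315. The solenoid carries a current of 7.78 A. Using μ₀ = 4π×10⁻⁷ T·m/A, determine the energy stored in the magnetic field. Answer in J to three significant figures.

A = 2000 mm² = 2.000×10^-3 m².
L = μ₀μᵣN²A/ℓ = (4π×10⁻⁷)(315)(4110)²(2.000×10^-3)/(0.898) = 14.89 H.
U = ½LI² = ½(14.89)(7.78)² = 450.7 J.

U ≈ 451 J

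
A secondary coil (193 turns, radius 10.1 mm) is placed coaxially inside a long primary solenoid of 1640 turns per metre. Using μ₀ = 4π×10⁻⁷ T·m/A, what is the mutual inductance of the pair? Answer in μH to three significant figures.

The outer solenoid produces a uniform field B₁ = μ₀n₁I₁ across the inner coil,
so the flux linkage is N₂Φ = N₂B₁A₂ = μ₀n₁N₂A₂·I₁, giving M = μ₀n₁N₂A₂.
A₂ = πr² = π(1.010×10^-2 m)² = 3.2047×10^-4 m².
M = (4π×10⁻⁷)(1640)(193)(3.2047×10^-4) = 1.2747×10^-4 H.

M ≈ 127 μH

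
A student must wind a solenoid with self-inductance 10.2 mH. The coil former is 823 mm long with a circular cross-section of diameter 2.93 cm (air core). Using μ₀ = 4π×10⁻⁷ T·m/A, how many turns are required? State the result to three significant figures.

N ≈ 3150 turns

A = π(d/2)² = π(1.465×10^-2 m)² = 6.743×10^-4 m².
From L = μ₀N²A/ℓ, N = √(Lℓ / (μ₀A)).
N = √[(1.020×10^-2)(0.823) / ((4π×10⁻⁷)×6.743×10^-4)] = √(9.908×10^6) ≈ 3147.6.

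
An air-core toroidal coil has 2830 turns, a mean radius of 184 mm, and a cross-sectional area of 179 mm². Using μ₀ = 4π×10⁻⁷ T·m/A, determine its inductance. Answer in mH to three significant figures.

L ≈ 1.56 mH

For a thin toroid, L = μ₀N²A/(2πR).
L = (4π×10⁻⁷)(2830)²(1.790×10^-4) / (2π×0.184 m) = 1.558×10^-3 H.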